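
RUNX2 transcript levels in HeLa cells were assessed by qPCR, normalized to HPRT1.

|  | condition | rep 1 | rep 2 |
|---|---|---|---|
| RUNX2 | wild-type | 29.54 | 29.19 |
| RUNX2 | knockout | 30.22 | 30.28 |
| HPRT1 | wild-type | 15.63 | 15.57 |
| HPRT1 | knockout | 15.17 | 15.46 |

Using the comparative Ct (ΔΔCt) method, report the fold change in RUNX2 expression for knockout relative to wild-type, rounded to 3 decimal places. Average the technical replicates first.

0.444

Mean Ct: RUNX2 wild-type 29.365; RUNX2 knockout 30.250; HPRT1 wild-type 15.600; HPRT1 knockout 15.315
ΔCt(wild-type) = 29.365 − 15.600 = 13.765
ΔCt(knockout) = 30.250 − 15.315 = 14.935
ΔΔCt = 14.935 − 13.765 = 1.170
Fold change = 2^(−1.170) = 0.4444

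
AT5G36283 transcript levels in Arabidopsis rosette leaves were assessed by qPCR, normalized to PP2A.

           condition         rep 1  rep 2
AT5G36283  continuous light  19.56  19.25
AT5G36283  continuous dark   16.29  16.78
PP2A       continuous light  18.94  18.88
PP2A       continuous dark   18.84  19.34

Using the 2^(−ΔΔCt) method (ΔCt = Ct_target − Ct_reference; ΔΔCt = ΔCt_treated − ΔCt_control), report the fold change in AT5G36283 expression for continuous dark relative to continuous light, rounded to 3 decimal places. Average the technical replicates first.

8.282

Mean Ct: AT5G36283 continuous light 19.405; AT5G36283 continuous dark 16.535; PP2A continuous light 18.910; PP2A continuous dark 19.090
ΔCt(continuous light) = 19.405 − 18.910 = 0.495
ΔCt(continuous dark) = 16.535 − 19.090 = -2.555
ΔΔCt = -2.555 − 0.495 = -3.050
Fold change = 2^(−(-3.050)) = 2^3.050 = 8.2821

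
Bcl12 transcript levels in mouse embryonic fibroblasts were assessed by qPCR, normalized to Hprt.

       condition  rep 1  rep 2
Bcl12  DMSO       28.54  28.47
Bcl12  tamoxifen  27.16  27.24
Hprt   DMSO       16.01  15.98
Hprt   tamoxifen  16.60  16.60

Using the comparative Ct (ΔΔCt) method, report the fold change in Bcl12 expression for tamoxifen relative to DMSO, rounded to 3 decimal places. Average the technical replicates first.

Mean Ct: Bcl12 DMSO 28.505; Bcl12 tamoxifen 27.200; Hprt DMSO 15.995; Hprt tamoxifen 16.600
ΔCt(DMSO) = 28.505 − 15.995 = 12.510
ΔCt(tamoxifen) = 27.200 − 16.600 = 10.600
ΔΔCt = 10.600 − 12.510 = -1.910
Fold change = 2^(−(-1.910)) = 2^1.910 = 3.7581

3.758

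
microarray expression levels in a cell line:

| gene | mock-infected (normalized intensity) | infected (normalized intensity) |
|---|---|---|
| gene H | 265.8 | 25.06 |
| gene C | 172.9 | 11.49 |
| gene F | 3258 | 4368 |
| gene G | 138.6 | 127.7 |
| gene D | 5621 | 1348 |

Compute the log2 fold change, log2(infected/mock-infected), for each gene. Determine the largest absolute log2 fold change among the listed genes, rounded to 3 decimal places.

log2(25.06/265.8) = -3.407  (gene H)
log2(11.49/172.9) = -3.911  (gene C)
log2(4368/3258) = 0.423  (gene F)
log2(127.7/138.6) = -0.118  (gene G)
log2(1348/5621) = -2.060  (gene D)
The largest magnitude belongs to gene C.

3.911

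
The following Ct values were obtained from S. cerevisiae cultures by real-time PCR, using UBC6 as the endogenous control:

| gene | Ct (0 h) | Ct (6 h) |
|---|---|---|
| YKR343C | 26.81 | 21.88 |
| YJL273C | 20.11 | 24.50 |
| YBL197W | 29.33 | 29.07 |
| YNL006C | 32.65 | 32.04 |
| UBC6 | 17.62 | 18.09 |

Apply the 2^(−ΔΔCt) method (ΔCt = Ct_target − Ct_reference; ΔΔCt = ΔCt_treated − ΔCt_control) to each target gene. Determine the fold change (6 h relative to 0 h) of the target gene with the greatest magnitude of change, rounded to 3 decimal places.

YKR343C: ΔΔCt = (21.88−18.09) − (26.81−17.62) = 3.79 − 9.19 = -5.40; fold change = 2^5.40 = 42.224
YJL273C: ΔΔCt = (24.50−18.09) − (20.11−17.62) = 6.41 − 2.49 = 3.92; fold change = 2^-3.92 = 0.066
YBL197W: ΔΔCt = (29.07−18.09) − (29.33−17.62) = 10.98 − 11.71 = -0.73; fold change = 2^0.73 = 1.659
YNL006C: ΔΔCt = (32.04−18.09) − (32.65−17.62) = 13.95 − 15.03 = -1.08; fold change = 2^1.08 = 2.114
YKR343C has the largest |ΔΔCt| = 5.40.

42.224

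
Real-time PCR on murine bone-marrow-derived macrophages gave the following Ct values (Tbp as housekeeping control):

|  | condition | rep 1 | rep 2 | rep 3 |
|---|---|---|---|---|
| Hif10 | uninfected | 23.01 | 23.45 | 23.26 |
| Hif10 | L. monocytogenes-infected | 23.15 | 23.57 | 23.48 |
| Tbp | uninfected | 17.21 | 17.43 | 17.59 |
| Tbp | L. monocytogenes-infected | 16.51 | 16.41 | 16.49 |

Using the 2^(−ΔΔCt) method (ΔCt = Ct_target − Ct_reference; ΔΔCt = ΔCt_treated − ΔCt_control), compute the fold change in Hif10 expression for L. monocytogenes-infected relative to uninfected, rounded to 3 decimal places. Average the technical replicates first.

0.467

Mean Ct: Hif10 uninfected 23.240; Hif10 L. monocytogenes-infected 23.400; Tbp uninfected 17.410; Tbp L. monocytogenes-infected 16.470
ΔCt(uninfected) = 23.240 − 17.410 = 5.830
ΔCt(L. monocytogenes-infected) = 23.400 − 16.470 = 6.930
ΔΔCt = 6.930 − 5.830 = 1.100
Fold change = 2^(−1.100) = 0.4665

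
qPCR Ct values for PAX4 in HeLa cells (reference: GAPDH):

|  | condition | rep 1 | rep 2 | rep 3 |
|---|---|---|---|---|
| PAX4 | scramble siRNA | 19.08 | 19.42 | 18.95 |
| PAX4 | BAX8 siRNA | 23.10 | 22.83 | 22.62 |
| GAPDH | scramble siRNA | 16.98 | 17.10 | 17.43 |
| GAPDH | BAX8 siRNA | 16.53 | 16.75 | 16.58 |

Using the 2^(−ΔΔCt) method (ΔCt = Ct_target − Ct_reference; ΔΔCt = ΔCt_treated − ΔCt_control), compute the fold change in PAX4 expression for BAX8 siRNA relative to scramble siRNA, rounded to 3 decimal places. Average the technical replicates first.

0.053

Mean Ct: PAX4 scramble siRNA 19.150; PAX4 BAX8 siRNA 22.850; GAPDH scramble siRNA 17.170; GAPDH BAX8 siRNA 16.620
ΔCt(scramble siRNA) = 19.150 − 17.170 = 1.980
ΔCt(BAX8 siRNA) = 22.850 − 16.620 = 6.230
ΔΔCt = 6.230 − 1.980 = 4.250
Fold change = 2^(−4.250) = 0.0526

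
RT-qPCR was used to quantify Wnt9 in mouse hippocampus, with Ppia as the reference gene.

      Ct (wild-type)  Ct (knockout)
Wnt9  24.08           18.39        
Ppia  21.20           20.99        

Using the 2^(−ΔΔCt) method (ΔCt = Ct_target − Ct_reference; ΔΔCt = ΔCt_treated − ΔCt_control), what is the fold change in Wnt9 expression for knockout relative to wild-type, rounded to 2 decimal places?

ΔCt(wild-type) = 24.080 − 21.200 = 2.880
ΔCt(knockout) = 18.390 − 20.990 = -2.600
ΔΔCt = -2.600 − 2.880 = -5.480
Fold change = 2^(−(-5.480)) = 2^5.480 = 44.632

44.63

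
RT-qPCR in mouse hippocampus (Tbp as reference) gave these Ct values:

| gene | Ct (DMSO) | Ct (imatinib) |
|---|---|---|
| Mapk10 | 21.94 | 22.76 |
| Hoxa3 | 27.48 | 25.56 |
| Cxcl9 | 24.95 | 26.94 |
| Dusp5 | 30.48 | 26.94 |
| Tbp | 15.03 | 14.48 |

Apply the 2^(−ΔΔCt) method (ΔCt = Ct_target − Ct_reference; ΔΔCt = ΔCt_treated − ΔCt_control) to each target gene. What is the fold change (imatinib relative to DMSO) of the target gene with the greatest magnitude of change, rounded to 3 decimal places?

7.945

Mapk10: ΔΔCt = (22.76−14.48) − (21.94−15.03) = 8.28 − 6.91 = 1.37; fold change = 2^-1.37 = 0.387
Hoxa3: ΔΔCt = (25.56−14.48) − (27.48−15.03) = 11.08 − 12.45 = -1.37; fold change = 2^1.37 = 2.585
Cxcl9: ΔΔCt = (26.94−14.48) − (24.95−15.03) = 12.46 − 9.92 = 2.54; fold change = 2^-2.54 = 0.172
Dusp5: ΔΔCt = (26.94−14.48) − (30.48−15.03) = 12.46 − 15.45 = -2.99; fold change = 2^2.99 = 7.945
Dusp5 has the largest |ΔΔCt| = 2.99.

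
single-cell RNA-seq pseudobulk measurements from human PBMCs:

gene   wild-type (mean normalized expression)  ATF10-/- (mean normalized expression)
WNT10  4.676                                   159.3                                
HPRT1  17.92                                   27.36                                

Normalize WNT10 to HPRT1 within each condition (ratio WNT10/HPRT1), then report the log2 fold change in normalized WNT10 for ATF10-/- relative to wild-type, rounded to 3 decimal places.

4.480

WNT10/HPRT1 (wild-type) = 4.676 / 17.92 = 0.26094
WNT10/HPRT1 (ATF10-/-) = 159.3 / 27.36 = 5.8224
Fold change = 5.8224 / 0.26094 = 22.3133
log2(22.3133) = 4.4798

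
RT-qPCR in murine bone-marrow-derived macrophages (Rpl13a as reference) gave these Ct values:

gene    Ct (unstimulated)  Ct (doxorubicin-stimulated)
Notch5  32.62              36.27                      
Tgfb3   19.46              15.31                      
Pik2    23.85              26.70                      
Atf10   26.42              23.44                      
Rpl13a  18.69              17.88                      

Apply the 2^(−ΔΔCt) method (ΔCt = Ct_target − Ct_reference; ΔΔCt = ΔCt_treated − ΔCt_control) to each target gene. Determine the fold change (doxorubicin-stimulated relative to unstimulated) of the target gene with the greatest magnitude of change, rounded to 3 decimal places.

Notch5: ΔΔCt = (36.27−17.88) − (32.62−18.69) = 18.39 − 13.93 = 4.46; fold change = 2^-4.46 = 0.045
Tgfb3: ΔΔCt = (15.31−17.88) − (19.46−18.69) = -2.57 − 0.77 = -3.34; fold change = 2^3.34 = 10.126
Pik2: ΔΔCt = (26.70−17.88) − (23.85−18.69) = 8.82 − 5.16 = 3.66; fold change = 2^-3.66 = 0.079
Atf10: ΔΔCt = (23.44−17.88) − (26.42−18.69) = 5.56 − 7.73 = -2.17; fold change = 2^2.17 = 4.500
Notch5 has the largest |ΔΔCt| = 4.46.

0.045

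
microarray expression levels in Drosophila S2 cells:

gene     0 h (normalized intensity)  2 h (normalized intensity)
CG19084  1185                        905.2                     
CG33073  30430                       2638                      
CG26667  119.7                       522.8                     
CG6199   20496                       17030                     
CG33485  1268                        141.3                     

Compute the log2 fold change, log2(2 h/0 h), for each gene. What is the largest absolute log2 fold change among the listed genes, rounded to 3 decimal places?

log2(905.2/1185) = -0.389  (CG19084)
log2(2638/30430) = -3.528  (CG33073)
log2(522.8/119.7) = 2.127  (CG26667)
log2(17030/20496) = -0.267  (CG6199)
log2(141.3/1268) = -3.166  (CG33485)
The largest magnitude belongs to CG33073.

3.528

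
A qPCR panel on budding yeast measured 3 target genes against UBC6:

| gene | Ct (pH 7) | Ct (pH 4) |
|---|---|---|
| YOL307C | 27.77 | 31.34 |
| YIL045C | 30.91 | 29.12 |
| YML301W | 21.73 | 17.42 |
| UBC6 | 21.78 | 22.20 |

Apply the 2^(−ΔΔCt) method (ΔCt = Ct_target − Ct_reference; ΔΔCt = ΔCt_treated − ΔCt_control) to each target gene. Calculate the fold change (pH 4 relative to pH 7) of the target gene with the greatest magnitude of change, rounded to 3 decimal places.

26.538

YOL307C: ΔΔCt = (31.34−22.20) − (27.77−21.78) = 9.14 − 5.99 = 3.15; fold change = 2^-3.15 = 0.113
YIL045C: ΔΔCt = (29.12−22.20) − (30.91−21.78) = 6.92 − 9.13 = -2.21; fold change = 2^2.21 = 4.627
YML301W: ΔΔCt = (17.42−22.20) − (21.73−21.78) = -4.78 − (-0.05) = -4.73; fold change = 2^4.73 = 26.538
YML301W has the largest |ΔΔCt| = 4.73.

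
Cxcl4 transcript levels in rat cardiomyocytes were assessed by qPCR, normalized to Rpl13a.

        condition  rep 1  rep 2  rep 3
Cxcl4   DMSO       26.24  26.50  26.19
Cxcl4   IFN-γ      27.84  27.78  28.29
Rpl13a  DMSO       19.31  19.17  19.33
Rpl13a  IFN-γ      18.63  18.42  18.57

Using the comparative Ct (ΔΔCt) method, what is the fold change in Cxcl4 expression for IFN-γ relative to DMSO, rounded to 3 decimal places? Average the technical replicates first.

Mean Ct: Cxcl4 DMSO 26.310; Cxcl4 IFN-γ 27.970; Rpl13a DMSO 19.270; Rpl13a IFN-γ 18.540
ΔCt(DMSO) = 26.310 − 19.270 = 7.040
ΔCt(IFN-γ) = 27.970 − 18.540 = 9.430
ΔΔCt = 9.430 − 7.040 = 2.390
Fold change = 2^(−2.390) = 0.1908

0.191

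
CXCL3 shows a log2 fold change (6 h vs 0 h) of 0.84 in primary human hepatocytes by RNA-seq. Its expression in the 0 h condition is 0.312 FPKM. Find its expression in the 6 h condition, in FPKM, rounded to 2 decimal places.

Fold change = 2^(0.84) = 1.7901
6 h expression = 0.312 × 1.7901 = 0.56

0.56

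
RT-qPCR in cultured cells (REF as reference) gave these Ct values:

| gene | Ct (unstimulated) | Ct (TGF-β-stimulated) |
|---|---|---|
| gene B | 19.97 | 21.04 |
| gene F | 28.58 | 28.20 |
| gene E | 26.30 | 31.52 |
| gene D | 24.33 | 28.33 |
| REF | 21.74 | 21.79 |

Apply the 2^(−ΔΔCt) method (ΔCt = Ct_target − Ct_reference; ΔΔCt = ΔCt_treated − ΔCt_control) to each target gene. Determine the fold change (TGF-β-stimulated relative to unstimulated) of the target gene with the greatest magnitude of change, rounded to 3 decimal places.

gene B: ΔΔCt = (21.04−21.79) − (19.97−21.74) = -0.75 − (-1.77) = 1.02; fold change = 2^-1.02 = 0.493
gene F: ΔΔCt = (28.20−21.79) − (28.58−21.74) = 6.41 − 6.84 = -0.43; fold change = 2^0.43 = 1.347
gene E: ΔΔCt = (31.52−21.79) − (26.30−21.74) = 9.73 − 4.56 = 5.17; fold change = 2^-5.17 = 0.028
gene D: ΔΔCt = (28.33−21.79) − (24.33−21.74) = 6.54 − 2.59 = 3.95; fold change = 2^-3.95 = 0.065
gene E has the largest |ΔΔCt| = 5.17.

0.028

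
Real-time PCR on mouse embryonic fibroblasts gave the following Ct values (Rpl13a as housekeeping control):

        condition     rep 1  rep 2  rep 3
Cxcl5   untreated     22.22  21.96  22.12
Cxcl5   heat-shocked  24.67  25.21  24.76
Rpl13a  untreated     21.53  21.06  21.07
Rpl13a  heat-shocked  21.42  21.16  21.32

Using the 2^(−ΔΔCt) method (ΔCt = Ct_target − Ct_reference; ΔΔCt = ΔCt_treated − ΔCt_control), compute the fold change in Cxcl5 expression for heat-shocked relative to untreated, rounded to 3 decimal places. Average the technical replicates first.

0.154

Mean Ct: Cxcl5 untreated 22.100; Cxcl5 heat-shocked 24.880; Rpl13a untreated 21.220; Rpl13a heat-shocked 21.300
ΔCt(untreated) = 22.100 − 21.220 = 0.880
ΔCt(heat-shocked) = 24.880 − 21.300 = 3.580
ΔΔCt = 3.580 − 0.880 = 2.700
Fold change = 2^(−2.700) = 0.1539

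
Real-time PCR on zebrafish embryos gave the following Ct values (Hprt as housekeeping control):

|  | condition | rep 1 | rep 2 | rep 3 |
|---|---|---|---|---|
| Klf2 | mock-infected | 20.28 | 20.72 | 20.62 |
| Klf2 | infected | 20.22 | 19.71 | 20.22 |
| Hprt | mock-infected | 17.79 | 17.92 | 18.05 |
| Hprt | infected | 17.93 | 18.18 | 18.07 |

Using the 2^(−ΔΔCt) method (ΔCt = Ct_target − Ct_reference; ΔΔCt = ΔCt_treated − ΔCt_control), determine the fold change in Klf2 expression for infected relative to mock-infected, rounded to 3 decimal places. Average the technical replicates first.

Mean Ct: Klf2 mock-infected 20.540; Klf2 infected 20.050; Hprt mock-infected 17.920; Hprt infected 18.060
ΔCt(mock-infected) = 20.540 − 17.920 = 2.620
ΔCt(infected) = 20.050 − 18.060 = 1.990
ΔΔCt = 1.990 − 2.620 = -0.630
Fold change = 2^(−(-0.630)) = 2^0.630 = 1.5476

1.548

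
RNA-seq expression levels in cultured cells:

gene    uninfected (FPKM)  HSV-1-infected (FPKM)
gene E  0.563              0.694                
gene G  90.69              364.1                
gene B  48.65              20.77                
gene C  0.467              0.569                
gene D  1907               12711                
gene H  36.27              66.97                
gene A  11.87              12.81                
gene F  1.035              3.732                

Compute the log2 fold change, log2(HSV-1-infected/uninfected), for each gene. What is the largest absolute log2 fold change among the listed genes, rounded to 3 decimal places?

log2(0.694/0.563) = 0.302  (gene E)
log2(364.1/90.69) = 2.005  (gene G)
log2(20.77/48.65) = -1.228  (gene B)
log2(0.569/0.467) = 0.285  (gene C)
log2(12711/1907) = 2.737  (gene D)
log2(66.97/36.27) = 0.885  (gene H)
log2(12.81/11.87) = 0.110  (gene A)
log2(3.732/1.035) = 1.850  (gene F)
The largest magnitude belongs to gene D.

2.737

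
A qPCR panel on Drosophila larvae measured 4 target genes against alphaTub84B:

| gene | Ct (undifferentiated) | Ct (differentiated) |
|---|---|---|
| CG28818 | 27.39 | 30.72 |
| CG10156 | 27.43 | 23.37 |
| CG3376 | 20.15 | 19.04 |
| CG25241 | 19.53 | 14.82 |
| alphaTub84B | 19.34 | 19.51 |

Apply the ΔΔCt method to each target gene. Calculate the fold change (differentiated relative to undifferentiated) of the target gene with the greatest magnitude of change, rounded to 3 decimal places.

29.446

CG28818: ΔΔCt = (30.72−19.51) − (27.39−19.34) = 11.21 − 8.05 = 3.16; fold change = 2^-3.16 = 0.112
CG10156: ΔΔCt = (23.37−19.51) − (27.43−19.34) = 3.86 − 8.09 = -4.23; fold change = 2^4.23 = 18.765
CG3376: ΔΔCt = (19.04−19.51) − (20.15−19.34) = -0.47 − 0.81 = -1.28; fold change = 2^1.28 = 2.428
CG25241: ΔΔCt = (14.82−19.51) − (19.53−19.34) = -4.69 − 0.19 = -4.88; fold change = 2^4.88 = 29.446
CG25241 has the largest |ΔΔCt| = 4.88.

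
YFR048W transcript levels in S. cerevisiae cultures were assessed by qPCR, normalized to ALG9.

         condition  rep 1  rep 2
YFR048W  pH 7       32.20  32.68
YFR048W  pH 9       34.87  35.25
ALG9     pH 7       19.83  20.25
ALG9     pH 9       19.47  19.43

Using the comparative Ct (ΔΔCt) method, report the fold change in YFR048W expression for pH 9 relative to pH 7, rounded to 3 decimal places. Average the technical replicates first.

0.108

Mean Ct: YFR048W pH 7 32.440; YFR048W pH 9 35.060; ALG9 pH 7 20.040; ALG9 pH 9 19.450
ΔCt(pH 7) = 32.440 − 20.040 = 12.400
ΔCt(pH 9) = 35.060 − 19.450 = 15.610
ΔΔCt = 15.610 − 12.400 = 3.210
Fold change = 2^(−3.210) = 0.1081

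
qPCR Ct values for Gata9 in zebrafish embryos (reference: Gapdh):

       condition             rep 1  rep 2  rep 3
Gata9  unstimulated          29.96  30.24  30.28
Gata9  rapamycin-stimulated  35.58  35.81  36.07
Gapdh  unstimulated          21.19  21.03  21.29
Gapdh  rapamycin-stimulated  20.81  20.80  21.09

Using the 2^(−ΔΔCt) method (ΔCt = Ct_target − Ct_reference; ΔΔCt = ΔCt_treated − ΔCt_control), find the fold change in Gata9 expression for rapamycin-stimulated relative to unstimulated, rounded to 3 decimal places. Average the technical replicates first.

0.016

Mean Ct: Gata9 unstimulated 30.160; Gata9 rapamycin-stimulated 35.820; Gapdh unstimulated 21.170; Gapdh rapamycin-stimulated 20.900
ΔCt(unstimulated) = 30.160 − 21.170 = 8.990
ΔCt(rapamycin-stimulated) = 35.820 − 20.900 = 14.920
ΔΔCt = 14.920 − 8.990 = 5.930
Fold change = 2^(−5.930) = 0.0164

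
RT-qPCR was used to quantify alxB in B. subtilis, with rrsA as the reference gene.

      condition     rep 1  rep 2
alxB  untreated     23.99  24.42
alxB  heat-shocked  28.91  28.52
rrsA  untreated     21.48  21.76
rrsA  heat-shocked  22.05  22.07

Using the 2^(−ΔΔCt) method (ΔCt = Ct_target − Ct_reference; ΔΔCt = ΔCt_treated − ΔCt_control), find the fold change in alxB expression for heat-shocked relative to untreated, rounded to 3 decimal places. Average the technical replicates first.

Mean Ct: alxB untreated 24.205; alxB heat-shocked 28.715; rrsA untreated 21.620; rrsA heat-shocked 22.060
ΔCt(untreated) = 24.205 − 21.620 = 2.585
ΔCt(heat-shocked) = 28.715 − 22.060 = 6.655
ΔΔCt = 6.655 − 2.585 = 4.070
Fold change = 2^(−4.070) = 0.0595

0.060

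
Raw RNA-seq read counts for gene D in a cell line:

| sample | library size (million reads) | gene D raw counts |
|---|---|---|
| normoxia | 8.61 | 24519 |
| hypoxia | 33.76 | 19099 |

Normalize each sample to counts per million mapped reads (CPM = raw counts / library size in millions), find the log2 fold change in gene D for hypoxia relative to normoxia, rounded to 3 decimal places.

CPM(normoxia) = 24519 / 8.61 = 2847.7352
CPM(hypoxia) = 19099 / 33.76 = 565.7287
Fold change = 565.7287 / 2847.7352 = 0.19866
log2(0.19866) = -2.3316

-2.332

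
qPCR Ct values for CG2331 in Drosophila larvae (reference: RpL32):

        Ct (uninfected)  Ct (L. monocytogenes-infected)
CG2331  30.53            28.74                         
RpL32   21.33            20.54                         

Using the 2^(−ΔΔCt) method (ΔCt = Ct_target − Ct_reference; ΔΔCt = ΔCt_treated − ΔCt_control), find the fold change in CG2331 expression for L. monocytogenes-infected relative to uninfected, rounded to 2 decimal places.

ΔCt(uninfected) = 30.530 − 21.330 = 9.200
ΔCt(L. monocytogenes-infected) = 28.740 − 20.540 = 8.200
ΔΔCt = 8.200 − 9.200 = -1.000
Fold change = 2^(−(-1.000)) = 2^1.000 = 2.000

2.00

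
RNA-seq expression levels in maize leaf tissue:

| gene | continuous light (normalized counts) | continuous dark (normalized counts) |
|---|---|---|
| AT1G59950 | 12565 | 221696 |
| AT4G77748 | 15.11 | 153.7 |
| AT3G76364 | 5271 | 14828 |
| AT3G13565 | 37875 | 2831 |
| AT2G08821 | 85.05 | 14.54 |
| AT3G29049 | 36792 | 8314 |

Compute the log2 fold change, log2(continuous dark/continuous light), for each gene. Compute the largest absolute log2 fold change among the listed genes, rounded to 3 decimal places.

4.141

log2(221696/12565) = 4.141  (AT1G59950)
log2(153.7/15.11) = 3.347  (AT4G77748)
log2(14828/5271) = 1.492  (AT3G76364)
log2(2831/37875) = -3.742  (AT3G13565)
log2(14.54/85.05) = -2.548  (AT2G08821)
log2(8314/36792) = -2.146  (AT3G29049)
The largest magnitude belongs to AT1G59950.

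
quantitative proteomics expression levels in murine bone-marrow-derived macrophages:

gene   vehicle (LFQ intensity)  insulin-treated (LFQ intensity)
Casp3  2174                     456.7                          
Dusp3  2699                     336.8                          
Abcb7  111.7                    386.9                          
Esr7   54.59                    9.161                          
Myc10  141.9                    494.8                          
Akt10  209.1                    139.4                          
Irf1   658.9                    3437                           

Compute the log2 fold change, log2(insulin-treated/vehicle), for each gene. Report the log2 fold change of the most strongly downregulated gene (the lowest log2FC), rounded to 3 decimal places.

log2(456.7/2174) = -2.251  (Casp3)
log2(336.8/2699) = -3.002  (Dusp3)
log2(386.9/111.7) = 1.792  (Abcb7)
log2(9.161/54.59) = -2.575  (Esr7)
log2(494.8/141.9) = 1.802  (Myc10)
log2(139.4/209.1) = -0.585  (Akt10)
log2(3437/658.9) = 2.383  (Irf1)
Dusp3 is most strongly downregulated.

-3.002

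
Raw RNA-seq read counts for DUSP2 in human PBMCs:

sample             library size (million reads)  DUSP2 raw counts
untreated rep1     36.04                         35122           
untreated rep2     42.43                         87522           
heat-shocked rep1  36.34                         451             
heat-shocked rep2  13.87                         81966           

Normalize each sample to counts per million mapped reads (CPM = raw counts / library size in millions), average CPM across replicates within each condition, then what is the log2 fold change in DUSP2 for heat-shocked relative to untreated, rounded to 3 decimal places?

0.963

CPM(untreated rep1) = 35122 / 36.04 = 974.5283
CPM(untreated rep2) = 87522 / 42.43 = 2062.7386
CPM(heat-shocked rep1) = 451 / 36.34 = 12.4106
CPM(heat-shocked rep2) = 81966 / 13.87 = 5909.5890
mean CPM(untreated) = 1518.6335; mean CPM(heat-shocked) = 2960.9998
Fold change = 2960.9998 / 1518.6335 = 1.94978
log2(1.94978) = 0.9633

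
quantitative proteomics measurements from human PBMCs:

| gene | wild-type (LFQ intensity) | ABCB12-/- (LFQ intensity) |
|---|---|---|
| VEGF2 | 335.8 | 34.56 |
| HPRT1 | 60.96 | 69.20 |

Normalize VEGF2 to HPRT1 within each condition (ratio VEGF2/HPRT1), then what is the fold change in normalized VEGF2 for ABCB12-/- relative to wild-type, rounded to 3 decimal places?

VEGF2/HPRT1 (wild-type) = 335.8 / 60.96 = 5.5085
VEGF2/HPRT1 (ABCB12-/-) = 34.56 / 69.20 = 0.49942
Fold change = 0.49942 / 5.5085 = 0.0907

0.091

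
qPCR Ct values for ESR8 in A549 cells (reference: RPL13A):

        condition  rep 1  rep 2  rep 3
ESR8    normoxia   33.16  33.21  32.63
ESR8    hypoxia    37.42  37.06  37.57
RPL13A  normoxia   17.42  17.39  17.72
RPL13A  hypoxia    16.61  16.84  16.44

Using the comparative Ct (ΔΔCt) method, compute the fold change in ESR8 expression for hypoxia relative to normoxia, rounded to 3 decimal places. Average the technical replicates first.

Mean Ct: ESR8 normoxia 33.000; ESR8 hypoxia 37.350; RPL13A normoxia 17.510; RPL13A hypoxia 16.630
ΔCt(normoxia) = 33.000 − 17.510 = 15.490
ΔCt(hypoxia) = 37.350 − 16.630 = 20.720
ΔΔCt = 20.720 − 15.490 = 5.230
Fold change = 2^(−5.230) = 0.0266

0.027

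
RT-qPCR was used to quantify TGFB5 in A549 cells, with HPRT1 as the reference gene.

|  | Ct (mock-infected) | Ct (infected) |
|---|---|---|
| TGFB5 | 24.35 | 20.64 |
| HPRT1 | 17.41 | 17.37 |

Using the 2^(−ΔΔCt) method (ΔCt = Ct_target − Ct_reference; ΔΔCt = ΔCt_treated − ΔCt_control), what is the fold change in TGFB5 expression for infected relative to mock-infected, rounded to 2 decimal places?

12.73

ΔCt(mock-infected) = 24.350 − 17.410 = 6.940
ΔCt(infected) = 20.640 − 17.370 = 3.270
ΔΔCt = 3.270 − 6.940 = -3.670
Fold change = 2^(−(-3.670)) = 2^3.670 = 12.729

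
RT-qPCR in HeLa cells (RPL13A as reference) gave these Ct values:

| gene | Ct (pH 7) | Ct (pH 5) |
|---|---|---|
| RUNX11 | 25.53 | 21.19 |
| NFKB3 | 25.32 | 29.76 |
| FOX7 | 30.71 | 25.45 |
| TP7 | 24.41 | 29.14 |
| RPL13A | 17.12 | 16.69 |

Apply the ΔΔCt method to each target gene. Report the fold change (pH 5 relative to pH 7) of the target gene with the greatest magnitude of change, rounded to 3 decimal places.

RUNX11: ΔΔCt = (21.19−16.69) − (25.53−17.12) = 4.50 − 8.41 = -3.91; fold change = 2^3.91 = 15.032
NFKB3: ΔΔCt = (29.76−16.69) − (25.32−17.12) = 13.07 − 8.20 = 4.87; fold change = 2^-4.87 = 0.034
FOX7: ΔΔCt = (25.45−16.69) − (30.71−17.12) = 8.76 − 13.59 = -4.83; fold change = 2^4.83 = 28.443
TP7: ΔΔCt = (29.14−16.69) − (24.41−17.12) = 12.45 − 7.29 = 5.16; fold change = 2^-5.16 = 0.028
TP7 has the largest |ΔΔCt| = 5.16.

0.028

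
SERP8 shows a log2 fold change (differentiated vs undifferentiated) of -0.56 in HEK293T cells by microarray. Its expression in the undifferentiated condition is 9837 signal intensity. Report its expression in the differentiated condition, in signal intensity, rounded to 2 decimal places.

Fold change = 2^(-0.56) = 0.6783
differentiated expression = 9837 × 0.6783 = 6672.46

6672.46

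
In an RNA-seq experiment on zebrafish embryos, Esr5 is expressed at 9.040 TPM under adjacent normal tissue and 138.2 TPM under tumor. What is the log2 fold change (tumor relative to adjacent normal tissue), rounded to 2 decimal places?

Fold change = 138.2 / 9.040 = 15.2876
log2(15.2876) = 3.934

3.93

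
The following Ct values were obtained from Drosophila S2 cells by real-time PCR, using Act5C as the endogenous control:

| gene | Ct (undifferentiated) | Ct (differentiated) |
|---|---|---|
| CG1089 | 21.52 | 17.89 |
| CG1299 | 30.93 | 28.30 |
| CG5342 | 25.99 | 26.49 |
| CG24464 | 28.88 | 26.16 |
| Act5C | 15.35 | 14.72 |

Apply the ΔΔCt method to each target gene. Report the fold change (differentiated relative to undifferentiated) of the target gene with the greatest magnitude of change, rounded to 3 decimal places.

8.000

CG1089: ΔΔCt = (17.89−14.72) − (21.52−15.35) = 3.17 − 6.17 = -3.00; fold change = 2^3.00 = 8.000
CG1299: ΔΔCt = (28.30−14.72) − (30.93−15.35) = 13.58 − 15.58 = -2.00; fold change = 2^2.00 = 4.000
CG5342: ΔΔCt = (26.49−14.72) − (25.99−15.35) = 11.77 − 10.64 = 1.13; fold change = 2^-1.13 = 0.457
CG24464: ΔΔCt = (26.16−14.72) − (28.88−15.35) = 11.44 − 13.53 = -2.09; fold change = 2^2.09 = 4.257
CG1089 has the largest |ΔΔCt| = 3.00.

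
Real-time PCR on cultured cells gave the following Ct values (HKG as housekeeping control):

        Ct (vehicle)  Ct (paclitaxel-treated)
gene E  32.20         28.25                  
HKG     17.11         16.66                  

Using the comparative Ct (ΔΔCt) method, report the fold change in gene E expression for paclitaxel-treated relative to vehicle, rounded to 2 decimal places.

11.31

ΔCt(vehicle) = 32.200 − 17.110 = 15.090
ΔCt(paclitaxel-treated) = 28.250 − 16.660 = 11.590
ΔΔCt = 11.590 − 15.090 = -3.500
Fold change = 2^(−(-3.500)) = 2^3.500 = 11.314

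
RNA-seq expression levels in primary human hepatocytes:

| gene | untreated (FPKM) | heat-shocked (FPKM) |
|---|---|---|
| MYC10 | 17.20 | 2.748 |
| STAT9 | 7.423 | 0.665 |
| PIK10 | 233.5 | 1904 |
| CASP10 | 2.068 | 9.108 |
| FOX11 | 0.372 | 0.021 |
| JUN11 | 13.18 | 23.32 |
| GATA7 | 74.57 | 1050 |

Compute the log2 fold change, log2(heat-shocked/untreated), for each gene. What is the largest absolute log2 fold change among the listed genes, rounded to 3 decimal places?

log2(2.748/17.20) = -2.646  (MYC10)
log2(0.665/7.423) = -3.481  (STAT9)
log2(1904/233.5) = 3.028  (PIK10)
log2(9.108/2.068) = 2.139  (CASP10)
log2(0.021/0.372) = -4.147  (FOX11)
log2(23.32/13.18) = 0.823  (JUN11)
log2(1050/74.57) = 3.816  (GATA7)
The largest magnitude belongs to FOX11.

4.147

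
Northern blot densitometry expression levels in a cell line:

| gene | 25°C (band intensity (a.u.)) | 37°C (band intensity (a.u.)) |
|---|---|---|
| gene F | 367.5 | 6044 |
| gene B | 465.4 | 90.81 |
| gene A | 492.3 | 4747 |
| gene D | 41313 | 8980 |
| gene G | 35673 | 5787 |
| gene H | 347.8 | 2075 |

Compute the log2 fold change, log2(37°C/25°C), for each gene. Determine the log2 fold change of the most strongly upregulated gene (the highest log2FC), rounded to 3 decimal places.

4.040

log2(6044/367.5) = 4.040  (gene F)
log2(90.81/465.4) = -2.358  (gene B)
log2(4747/492.3) = 3.269  (gene A)
log2(8980/41313) = -2.202  (gene D)
log2(5787/35673) = -2.624  (gene G)
log2(2075/347.8) = 2.577  (gene H)
gene F is most strongly upregulated.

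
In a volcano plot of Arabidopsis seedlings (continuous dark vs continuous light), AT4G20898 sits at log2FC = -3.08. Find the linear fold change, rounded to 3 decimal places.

Fold change = 2^(-3.08) = 0.1183

0.118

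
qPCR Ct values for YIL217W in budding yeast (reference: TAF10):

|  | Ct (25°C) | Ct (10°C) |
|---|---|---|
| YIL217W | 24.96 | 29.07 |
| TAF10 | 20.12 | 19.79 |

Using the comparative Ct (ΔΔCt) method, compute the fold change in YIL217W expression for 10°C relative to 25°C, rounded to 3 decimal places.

0.046

ΔCt(25°C) = 24.960 − 20.120 = 4.840
ΔCt(10°C) = 29.070 − 19.790 = 9.280
ΔΔCt = 9.280 − 4.840 = 4.440
Fold change = 2^(−4.440) = 0.0461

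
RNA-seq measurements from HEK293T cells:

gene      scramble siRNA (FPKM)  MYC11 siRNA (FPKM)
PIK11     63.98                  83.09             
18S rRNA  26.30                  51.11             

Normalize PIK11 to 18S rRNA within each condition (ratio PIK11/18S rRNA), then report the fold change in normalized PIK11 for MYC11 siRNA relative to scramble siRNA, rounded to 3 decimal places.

PIK11/18S rRNA (scramble siRNA) = 63.98 / 26.30 = 2.4327
PIK11/18S rRNA (MYC11 siRNA) = 83.09 / 51.11 = 1.6257
Fold change = 1.6257 / 2.4327 = 0.6683

0.668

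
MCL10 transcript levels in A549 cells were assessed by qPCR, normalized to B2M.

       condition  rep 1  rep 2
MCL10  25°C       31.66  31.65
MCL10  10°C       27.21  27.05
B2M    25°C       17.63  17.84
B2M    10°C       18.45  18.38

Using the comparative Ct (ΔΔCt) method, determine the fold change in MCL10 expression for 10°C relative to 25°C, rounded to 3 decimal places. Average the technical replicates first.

Mean Ct: MCL10 25°C 31.655; MCL10 10°C 27.130; B2M 25°C 17.735; B2M 10°C 18.415
ΔCt(25°C) = 31.655 − 17.735 = 13.920
ΔCt(10°C) = 27.130 − 18.415 = 8.715
ΔΔCt = 8.715 − 13.920 = -5.205
Fold change = 2^(−(-5.205)) = 2^5.205 = 36.8860

36.886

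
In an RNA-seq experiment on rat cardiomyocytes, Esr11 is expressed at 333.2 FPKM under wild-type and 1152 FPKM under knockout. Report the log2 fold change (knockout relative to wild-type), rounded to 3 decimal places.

Fold change = 1152 / 333.2 = 3.4574
log2(3.4574) = 1.7897

1.790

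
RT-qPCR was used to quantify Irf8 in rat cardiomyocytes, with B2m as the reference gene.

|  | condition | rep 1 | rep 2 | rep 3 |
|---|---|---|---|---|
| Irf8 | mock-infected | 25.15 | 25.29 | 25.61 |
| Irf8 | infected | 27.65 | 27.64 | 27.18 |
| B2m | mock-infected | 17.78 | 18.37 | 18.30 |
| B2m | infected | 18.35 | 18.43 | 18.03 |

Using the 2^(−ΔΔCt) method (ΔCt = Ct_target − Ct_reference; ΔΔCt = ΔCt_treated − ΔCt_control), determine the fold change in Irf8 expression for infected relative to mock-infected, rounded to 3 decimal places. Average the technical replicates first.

0.247

Mean Ct: Irf8 mock-infected 25.350; Irf8 infected 27.490; B2m mock-infected 18.150; B2m infected 18.270
ΔCt(mock-infected) = 25.350 − 18.150 = 7.200
ΔCt(infected) = 27.490 − 18.270 = 9.220
ΔΔCt = 9.220 − 7.200 = 2.020
Fold change = 2^(−2.020) = 0.2466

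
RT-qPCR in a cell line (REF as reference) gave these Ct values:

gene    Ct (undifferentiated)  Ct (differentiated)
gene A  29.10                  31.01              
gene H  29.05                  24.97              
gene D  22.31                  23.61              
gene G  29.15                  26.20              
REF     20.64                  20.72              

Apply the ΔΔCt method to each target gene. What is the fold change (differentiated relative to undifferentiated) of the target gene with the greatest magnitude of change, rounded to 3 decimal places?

gene A: ΔΔCt = (31.01−20.72) − (29.10−20.64) = 10.29 − 8.46 = 1.83; fold change = 2^-1.83 = 0.281
gene H: ΔΔCt = (24.97−20.72) − (29.05−20.64) = 4.25 − 8.41 = -4.16; fold change = 2^4.16 = 17.877
gene D: ΔΔCt = (23.61−20.72) − (22.31−20.64) = 2.89 − 1.67 = 1.22; fold change = 2^-1.22 = 0.429
gene G: ΔΔCt = (26.20−20.72) − (29.15−20.64) = 5.48 − 8.51 = -3.03; fold change = 2^3.03 = 8.168
gene H has the largest |ΔΔCt| = 4.16.

17.877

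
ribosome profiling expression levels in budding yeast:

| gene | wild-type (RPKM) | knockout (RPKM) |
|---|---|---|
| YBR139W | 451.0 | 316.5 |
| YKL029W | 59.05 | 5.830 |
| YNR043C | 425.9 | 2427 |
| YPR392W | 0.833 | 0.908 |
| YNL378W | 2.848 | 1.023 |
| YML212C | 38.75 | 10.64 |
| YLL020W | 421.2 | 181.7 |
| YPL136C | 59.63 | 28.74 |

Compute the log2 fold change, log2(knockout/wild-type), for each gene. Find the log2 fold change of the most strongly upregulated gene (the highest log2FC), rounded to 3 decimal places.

log2(316.5/451.0) = -0.511  (YBR139W)
log2(5.830/59.05) = -3.340  (YKL029W)
log2(2427/425.9) = 2.511  (YNR043C)
log2(0.908/0.833) = 0.124  (YPR392W)
log2(1.023/2.848) = -1.477  (YNL378W)
log2(10.64/38.75) = -1.865  (YML212C)
log2(181.7/421.2) = -1.213  (YLL020W)
log2(28.74/59.63) = -1.053  (YPL136C)
YNR043C is most strongly upregulated.

2.511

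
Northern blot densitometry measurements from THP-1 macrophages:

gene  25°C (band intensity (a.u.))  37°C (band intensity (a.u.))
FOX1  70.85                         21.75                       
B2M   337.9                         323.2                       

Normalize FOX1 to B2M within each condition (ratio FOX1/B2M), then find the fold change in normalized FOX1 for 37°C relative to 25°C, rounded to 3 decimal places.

FOX1/B2M (25°C) = 70.85 / 337.9 = 0.20968
FOX1/B2M (37°C) = 21.75 / 323.2 = 0.067296
Fold change = 0.067296 / 0.20968 = 0.3209

0.321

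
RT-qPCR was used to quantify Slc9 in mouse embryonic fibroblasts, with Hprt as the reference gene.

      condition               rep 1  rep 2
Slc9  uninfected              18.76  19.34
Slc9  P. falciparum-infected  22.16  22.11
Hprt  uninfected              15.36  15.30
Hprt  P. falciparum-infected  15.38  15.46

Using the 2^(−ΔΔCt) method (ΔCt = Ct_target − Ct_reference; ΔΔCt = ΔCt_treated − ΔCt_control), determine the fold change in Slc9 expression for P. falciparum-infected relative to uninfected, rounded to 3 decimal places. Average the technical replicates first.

0.125

Mean Ct: Slc9 uninfected 19.050; Slc9 P. falciparum-infected 22.135; Hprt uninfected 15.330; Hprt P. falciparum-infected 15.420
ΔCt(uninfected) = 19.050 − 15.330 = 3.720
ΔCt(P. falciparum-infected) = 22.135 − 15.420 = 6.715
ΔΔCt = 6.715 − 3.720 = 2.995
Fold change = 2^(−2.995) = 0.1254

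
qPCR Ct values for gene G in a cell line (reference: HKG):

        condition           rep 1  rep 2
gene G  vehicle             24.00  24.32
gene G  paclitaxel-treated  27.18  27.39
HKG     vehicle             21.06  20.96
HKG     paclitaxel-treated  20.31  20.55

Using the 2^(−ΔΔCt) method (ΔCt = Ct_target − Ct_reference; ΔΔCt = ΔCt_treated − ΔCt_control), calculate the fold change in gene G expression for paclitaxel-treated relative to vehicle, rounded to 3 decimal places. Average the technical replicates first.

0.077

Mean Ct: gene G vehicle 24.160; gene G paclitaxel-treated 27.285; HKG vehicle 21.010; HKG paclitaxel-treated 20.430
ΔCt(vehicle) = 24.160 − 21.010 = 3.150
ΔCt(paclitaxel-treated) = 27.285 − 20.430 = 6.855
ΔΔCt = 6.855 − 3.150 = 3.705
Fold change = 2^(−3.705) = 0.0767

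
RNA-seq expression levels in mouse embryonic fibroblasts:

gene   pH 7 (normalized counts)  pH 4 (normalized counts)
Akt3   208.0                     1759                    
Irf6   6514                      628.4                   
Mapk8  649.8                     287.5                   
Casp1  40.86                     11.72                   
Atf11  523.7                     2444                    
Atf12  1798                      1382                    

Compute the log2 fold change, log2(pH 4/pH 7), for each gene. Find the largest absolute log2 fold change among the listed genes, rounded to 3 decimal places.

3.374

log2(1759/208.0) = 3.080  (Akt3)
log2(628.4/6514) = -3.374  (Irf6)
log2(287.5/649.8) = -1.176  (Mapk8)
log2(11.72/40.86) = -1.802  (Casp1)
log2(2444/523.7) = 2.222  (Atf11)
log2(1382/1798) = -0.380  (Atf12)
The largest magnitude belongs to Irf6.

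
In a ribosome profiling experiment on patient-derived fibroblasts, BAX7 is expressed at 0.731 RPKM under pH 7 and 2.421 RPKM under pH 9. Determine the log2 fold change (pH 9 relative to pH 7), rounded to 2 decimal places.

1.73

Fold change = 2.421 / 0.731 = 3.3119
log2(3.3119) = 1.728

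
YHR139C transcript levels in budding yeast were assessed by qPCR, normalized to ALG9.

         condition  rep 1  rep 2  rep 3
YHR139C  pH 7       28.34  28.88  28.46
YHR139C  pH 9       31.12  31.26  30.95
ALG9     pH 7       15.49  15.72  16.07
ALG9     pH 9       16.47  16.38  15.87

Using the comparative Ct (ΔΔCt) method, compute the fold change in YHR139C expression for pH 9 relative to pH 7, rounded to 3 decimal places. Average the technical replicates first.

0.238

Mean Ct: YHR139C pH 7 28.560; YHR139C pH 9 31.110; ALG9 pH 7 15.760; ALG9 pH 9 16.240
ΔCt(pH 7) = 28.560 − 15.760 = 12.800
ΔCt(pH 9) = 31.110 − 16.240 = 14.870
ΔΔCt = 14.870 − 12.800 = 2.070
Fold change = 2^(−2.070) = 0.2382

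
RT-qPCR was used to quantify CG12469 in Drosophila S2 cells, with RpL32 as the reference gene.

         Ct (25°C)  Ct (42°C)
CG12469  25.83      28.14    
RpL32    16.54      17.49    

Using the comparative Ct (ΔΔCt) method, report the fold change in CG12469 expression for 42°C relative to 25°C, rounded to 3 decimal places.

0.390

ΔCt(25°C) = 25.830 − 16.540 = 9.290
ΔCt(42°C) = 28.140 − 17.490 = 10.650
ΔΔCt = 10.650 − 9.290 = 1.360
Fold change = 2^(−1.360) = 0.3896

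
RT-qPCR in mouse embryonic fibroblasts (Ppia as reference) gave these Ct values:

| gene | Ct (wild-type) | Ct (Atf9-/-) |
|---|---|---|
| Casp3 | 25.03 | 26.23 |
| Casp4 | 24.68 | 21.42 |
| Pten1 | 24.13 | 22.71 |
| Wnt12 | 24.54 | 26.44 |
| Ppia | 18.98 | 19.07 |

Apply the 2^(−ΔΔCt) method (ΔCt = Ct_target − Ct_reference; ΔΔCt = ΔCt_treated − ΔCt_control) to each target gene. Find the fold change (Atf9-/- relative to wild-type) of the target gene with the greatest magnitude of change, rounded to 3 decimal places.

10.196

Casp3: ΔΔCt = (26.23−19.07) − (25.03−18.98) = 7.16 − 6.05 = 1.11; fold change = 2^-1.11 = 0.463
Casp4: ΔΔCt = (21.42−19.07) − (24.68−18.98) = 2.35 − 5.70 = -3.35; fold change = 2^3.35 = 10.196
Pten1: ΔΔCt = (22.71−19.07) − (24.13−18.98) = 3.64 − 5.15 = -1.51; fold change = 2^1.51 = 2.848
Wnt12: ΔΔCt = (26.44−19.07) − (24.54−18.98) = 7.37 − 5.56 = 1.81; fold change = 2^-1.81 = 0.285
Casp4 has the largest |ΔΔCt| = 3.35.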